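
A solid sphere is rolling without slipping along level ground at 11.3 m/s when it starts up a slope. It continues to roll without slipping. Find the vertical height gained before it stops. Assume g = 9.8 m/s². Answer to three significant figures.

With I = (2/5)MR², the ratio k = I/(MR²) is 0.4.
Since it rolls without slipping, ω = v/R and KE = ½Mv² + ½Iω² = ½(1+k)Mv² = (7/10)Mv².
At the top the kinetic energy is zero, so (7/10)Mv₀² = Mgh.
Thus h = (1+k)v₀²/(2g) = 1.4 × 11.3² / (2 × 9.8) ≈ 9.12 m.

h ≈ 9.12 m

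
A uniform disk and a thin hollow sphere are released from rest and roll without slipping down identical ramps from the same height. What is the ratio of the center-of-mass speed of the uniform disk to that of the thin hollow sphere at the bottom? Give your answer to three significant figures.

Each satisfies Mgh = ½(1+k)Mv² with k = I/(MR²), so v ∝ 1/√(1+k).
For the uniform disk k = 0.5; for the thin hollow sphere k = 2/3.
v₁/v₂ = √((1+k₂)/(1+k₁)) = √(1.667/1.5) ≈ 1.05.

v_ratio ≈ 1.05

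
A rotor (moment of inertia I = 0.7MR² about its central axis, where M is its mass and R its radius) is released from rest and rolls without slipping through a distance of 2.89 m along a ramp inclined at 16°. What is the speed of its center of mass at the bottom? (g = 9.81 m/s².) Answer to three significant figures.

v ≈ 3.03 m/s

With I = 0.7MR², the ratio k = I/(MR²) is 0.7.
Since it rolls without slipping, ω = v/R and KE = ½Mv² + ½Iω² = ½(1+k)Mv² = (17/20)Mv².
The vertical drop is h = L sinθ = 2.89 × sin16° = 0.7966 m.
Energy conservation: Mgh = (17/20)Mv², so v = √(2gh/(1+k)) = √(2 × 9.81 × 0.7966 / 1.7) ≈ 3.03 m/s.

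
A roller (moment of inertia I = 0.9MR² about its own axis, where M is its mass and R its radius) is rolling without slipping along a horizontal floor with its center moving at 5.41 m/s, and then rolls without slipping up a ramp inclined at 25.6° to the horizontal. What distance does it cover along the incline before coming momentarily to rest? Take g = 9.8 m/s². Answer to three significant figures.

d ≈ 6.57 m

The moment of inertia is 0.9MR², giving k ≡ I/(MR²) = 0.9.
Rolling without slipping gives ω = v/R, so the total kinetic energy is ½Mv² + ½Iω² = ½(1+k)Mv² = (19/20)Mv².
Setting this equal to Mgh gives the vertical rise h = (1+k)v₀²/(2g) = 1.9×5.41²/(2×9.8) = 2.837 m.
Along the incline, d = h/sinθ = 2.837/sin25.6° ≈ 6.57 m.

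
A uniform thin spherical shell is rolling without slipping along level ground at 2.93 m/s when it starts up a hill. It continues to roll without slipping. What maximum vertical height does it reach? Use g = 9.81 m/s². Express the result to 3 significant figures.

For this body I = (2/3)MR², i.e. k = I/(MR²) = 2/3.
Rolling without slipping gives ω = v/R, so the total kinetic energy is ½Mv² + ½Iω² = ½(1+k)Mv² = (5/6)Mv².
At the top the kinetic energy is zero, so (5/6)Mv₀² = Mgh.
Thus h = (1+k)v₀²/(2g) = 1.667 × 2.93² / (2 × 9.81) ≈ 0.729 m.

h ≈ 0.729 m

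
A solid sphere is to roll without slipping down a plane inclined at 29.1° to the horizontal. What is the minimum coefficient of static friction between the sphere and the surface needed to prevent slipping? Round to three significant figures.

For this body I = (2/5)MR², i.e. k = I/(MR²) = 0.4.
Along the incline Mg sinθ − f = Ma, and torque about the center fR = Iα = kMR²(a/R) gives f = kMa.
These give a = g sinθ/(1+k) and the required friction f = kMg sinθ/(1+k).
With N = Mg cosθ, the no-slip condition f ≤ μN gives μ_min = f/N = k tanθ/(1+k).
μ_min = 0.4 × tan29.1° / 1.4 ≈ 0.159.

μ_min ≈ 0.159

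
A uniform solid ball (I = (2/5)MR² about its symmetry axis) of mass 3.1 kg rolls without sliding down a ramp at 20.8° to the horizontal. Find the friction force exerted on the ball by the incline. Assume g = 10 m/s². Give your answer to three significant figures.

Here I = (2/5)MR², so the shape factor k = I/(MR²) = 0.4.
Newton's second law down the slope: Mg sinθ − f = Ma. The torque equation fR = Iα (with α = a/R) gives f = kMa.
Combining, a = g sinθ/(1+k) and f = kMa = kMg sinθ/(1+k).
f = 0.4 × 3.1 × 10 × sin20.8° / 1.4 ≈ 3.15 N.

f ≈ 3.15 N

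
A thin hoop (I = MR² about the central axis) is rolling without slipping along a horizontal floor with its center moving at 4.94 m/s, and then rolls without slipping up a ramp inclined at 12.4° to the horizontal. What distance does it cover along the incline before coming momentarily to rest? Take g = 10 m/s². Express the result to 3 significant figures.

For this body I = MR², i.e. k = I/(MR²) = 1.
Rolling without slipping gives ω = v/R, so the total kinetic energy is ½Mv² + ½Iω² = ½(1+k)Mv² = Mv².
Setting this equal to Mgh gives the vertical rise h = (1+k)v₀²/(2g) = 2×4.94²/(2×10) = 2.44 m.
The distance along the slope is d = h/sinθ = 2.44/sin12.4° ≈ 11.4 m.

d ≈ 11.4 m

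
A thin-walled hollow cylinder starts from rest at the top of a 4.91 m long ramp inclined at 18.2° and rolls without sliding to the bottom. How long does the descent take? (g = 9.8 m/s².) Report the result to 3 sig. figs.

t ≈ 2.53 s

For this body I = MR², i.e. k = I/(MR²) = 1.
Translational: Mg sinθ − f = Ma. Rotational about the CM: fR = Iα = kMRa, so f = kMa.
Hence a = g sinθ/(1+k) = 9.8×sin18.2°/2 = 1.53 m/s².
With constant a from rest, t = √(2L/a) = √(2·4.91/1.53) ≈ 2.53 s.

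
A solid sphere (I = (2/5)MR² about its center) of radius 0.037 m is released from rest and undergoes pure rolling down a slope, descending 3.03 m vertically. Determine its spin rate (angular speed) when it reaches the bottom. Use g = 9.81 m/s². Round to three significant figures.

Here I = (2/5)MR², so the shape factor k = I/(MR²) = 0.4.
The rolling condition ω = v/R makes the rotational term ½I(v/R)² = ½kMv², so KE_total = ½(1+k)Mv² = (7/10)Mv².
Energy conservation Mgh = ½(1+k)Mv² gives v = √(2gh/(1+k)) = √(2 × 9.81 × 3.03 / 1.4) = 6.516 m/s.
The angular speed follows from ω = v/R = 6.516/0.037 ≈ 176 rad/s.

ω ≈ 176 rad/s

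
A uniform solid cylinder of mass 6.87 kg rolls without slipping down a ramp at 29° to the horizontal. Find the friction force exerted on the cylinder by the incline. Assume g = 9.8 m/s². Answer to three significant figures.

f ≈ 10.9 N

Here I = (1/2)MR², so the shape factor k = I/(MR²) = 0.5.
Along the incline Mg sinθ − f = Ma, and torque about the center fR = Iα = kMR²(a/R) gives f = kMa.
Combining, a = g sinθ/(1+k) and f = kMa = kMg sinθ/(1+k).
f = 0.5 × 6.87 × 9.8 × sin29° / 1.5 ≈ 10.9 N.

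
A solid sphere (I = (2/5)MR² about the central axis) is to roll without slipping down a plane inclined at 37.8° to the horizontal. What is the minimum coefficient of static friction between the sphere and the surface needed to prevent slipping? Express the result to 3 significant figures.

μ_min ≈ 0.222

For this body I = (2/5)MR², i.e. k = I/(MR²) = 0.4.
Newton's second law down the slope: Mg sinθ − f = Ma. The torque equation fR = Iα (with α = a/R) gives f = kMa.
These give a = g sinθ/(1+k) and the required friction f = kMg sinθ/(1+k).
With N = Mg cosθ, the no-slip condition f ≤ μN gives μ_min = f/N = k tanθ/(1+k).
μ_min = 0.4 × tan37.8° / 1.4 ≈ 0.222.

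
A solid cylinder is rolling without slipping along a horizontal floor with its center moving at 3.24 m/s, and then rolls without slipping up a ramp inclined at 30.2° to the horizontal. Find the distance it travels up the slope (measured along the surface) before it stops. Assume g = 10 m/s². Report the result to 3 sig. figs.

For this body I = (1/2)MR², i.e. k = I/(MR²) = 0.5.
The rolling condition ω = v/R makes the rotational term ½I(v/R)² = ½kMv², so KE_total = ½(1+k)Mv² = (3/4)Mv².
Setting this equal to Mgh gives the vertical rise h = (1+k)v₀²/(2g) = 1.5×3.24²/(2×10) = 0.7873 m.
The distance along the slope is d = h/sinθ = 0.7873/sin30.2° ≈ 1.57 m.

d ≈ 1.57 m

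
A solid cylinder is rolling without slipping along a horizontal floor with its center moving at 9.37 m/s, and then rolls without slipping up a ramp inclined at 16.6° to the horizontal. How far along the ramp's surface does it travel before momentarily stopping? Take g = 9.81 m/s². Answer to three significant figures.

d ≈ 23.5 m

The moment of inertia is (1/2)MR², giving k ≡ I/(MR²) = 0.5.
The rolling condition ω = v/R makes the rotational term ½I(v/R)² = ½kMv², so KE_total = ½(1+k)Mv² = (3/4)Mv².
Setting this equal to Mgh gives the vertical rise h = (1+k)v₀²/(2g) = 1.5×9.37²/(2×9.81) = 6.712 m.
The distance along the slope is d = h/sinθ = 6.712/sin16.6° ≈ 23.5 m.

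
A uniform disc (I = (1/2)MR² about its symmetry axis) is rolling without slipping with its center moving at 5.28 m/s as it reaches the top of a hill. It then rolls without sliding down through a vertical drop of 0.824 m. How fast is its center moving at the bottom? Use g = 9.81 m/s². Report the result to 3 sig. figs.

v ≈ 6.22 m/s

For this body I = (1/2)MR², i.e. k = I/(MR²) = 0.5.
Rolling without slipping gives ω = v/R, so the total kinetic energy is ½Mv² + ½Iω² = ½(1+k)Mv² = (3/4)Mv².
Energy conservation: (3/4)Mv₀² + Mgh = (3/4)Mv², so v² = v₀² + 2gh/(1+k).
v = √(5.28² + 2×9.81×0.824/1.5) = √38.66 ≈ 6.22 m/s.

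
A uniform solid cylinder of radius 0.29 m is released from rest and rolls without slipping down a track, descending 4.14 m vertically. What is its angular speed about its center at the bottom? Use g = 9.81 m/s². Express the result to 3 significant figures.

Here I = (1/2)MR², so the shape factor k = I/(MR²) = 0.5.
Pure rolling means v = ωR; then KE = ½Mv² + ½I(v/R)² = ½(1+k)Mv² = (3/4)Mv².
Energy conservation Mgh = ½(1+k)Mv² gives v = √(2gh/(1+k)) = √(2 × 9.81 × 4.14 / 1.5) = 7.359 m/s.
The angular speed follows from ω = v/R = 7.359/0.29 ≈ 25.4 rad/s.

ω ≈ 25.4 rad/s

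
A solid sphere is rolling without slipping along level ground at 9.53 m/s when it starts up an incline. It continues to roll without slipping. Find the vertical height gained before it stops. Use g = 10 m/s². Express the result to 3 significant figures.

With I = (2/5)MR², the ratio k = I/(MR²) is 0.4.
Since it rolls without slipping, ω = v/R and KE = ½Mv² + ½Iω² = ½(1+k)Mv² = (7/10)Mv².
All of this converts to potential energy at the highest point: (7/10)Mv₀² = Mgh.
Thus h = (1+k)v₀²/(2g) = 1.4 × 9.53² / (2 × 10) ≈ 6.36 m.

h ≈ 6.36 m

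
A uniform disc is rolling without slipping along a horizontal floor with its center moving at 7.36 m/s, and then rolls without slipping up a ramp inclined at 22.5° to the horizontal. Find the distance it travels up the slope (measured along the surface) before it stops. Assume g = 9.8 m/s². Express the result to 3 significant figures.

d ≈ 10.8 m

For this body I = (1/2)MR², i.e. k = I/(MR²) = 0.5.
The rolling condition ω = v/R makes the rotational term ½I(v/R)² = ½kMv², so KE_total = ½(1+k)Mv² = (3/4)Mv².
Setting this equal to Mgh gives the vertical rise h = (1+k)v₀²/(2g) = 1.5×7.36²/(2×9.8) = 4.146 m.
The distance along the slope is d = h/sinθ = 4.146/sin22.5° ≈ 10.8 m.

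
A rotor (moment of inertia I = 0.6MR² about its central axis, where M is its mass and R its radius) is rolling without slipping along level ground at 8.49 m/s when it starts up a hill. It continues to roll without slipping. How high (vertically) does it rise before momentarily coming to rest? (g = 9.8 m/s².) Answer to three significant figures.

Here I = 0.6MR², so the shape factor k = I/(MR²) = 0.6.
Rolling without slipping gives ω = v/R, so the total kinetic energy is ½Mv² + ½Iω² = ½(1+k)Mv² = (4/5)Mv².
At the top the kinetic energy is zero, so (4/5)Mv₀² = Mgh.
Thus h = (1+k)v₀²/(2g) = 1.6 × 8.49² / (2 × 9.8) ≈ 5.88 m.

h ≈ 5.88 m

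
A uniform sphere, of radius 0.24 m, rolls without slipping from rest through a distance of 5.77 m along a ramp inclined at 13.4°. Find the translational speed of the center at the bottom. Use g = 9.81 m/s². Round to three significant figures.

v ≈ 4.33 m/s

The moment of inertia is (2/5)MR², giving k ≡ I/(MR²) = 0.4.
Pure rolling means v = ωR; then KE = ½Mv² + ½I(v/R)² = ½(1+k)Mv² = (7/10)Mv².
The vertical drop is h = L sinθ = 5.77 × sin13.4° = 1.337 m.
Setting Mgh = (7/10)Mv² gives v = √(2gh/(1+k)) = √(2·9.81·1.337/1.4) ≈ 4.33 m/s.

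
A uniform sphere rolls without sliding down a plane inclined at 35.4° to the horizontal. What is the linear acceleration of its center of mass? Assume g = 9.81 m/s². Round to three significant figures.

a ≈ 4.06 m/s²

Here I = (2/5)MR², so the shape factor k = I/(MR²) = 0.4.
Newton's second law down the slope: Mg sinθ − f = Ma. The torque equation fR = Iα (with α = a/R) gives f = kMa.
Eliminating f: Mg sinθ = (1+k)Ma, so a = g sinθ/(1+k) = 9.81 × sin35.4° / 1.4 ≈ 4.06 m/s².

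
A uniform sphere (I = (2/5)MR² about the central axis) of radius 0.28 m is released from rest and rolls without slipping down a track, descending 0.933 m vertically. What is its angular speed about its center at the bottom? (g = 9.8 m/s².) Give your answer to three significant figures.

Here I = (2/5)MR², so the shape factor k = I/(MR²) = 0.4.
The rolling condition ω = v/R makes the rotational term ½I(v/R)² = ½kMv², so KE_total = ½(1+k)Mv² = (7/10)Mv².
Energy conservation Mgh = ½(1+k)Mv² gives v = √(2gh/(1+k)) = √(2 × 9.8 × 0.933 / 1.4) = 3.614 m/s.
Then ω = v/R = 3.614 / 0.28 ≈ 12.9 rad/s.

ω ≈ 12.9 rad/s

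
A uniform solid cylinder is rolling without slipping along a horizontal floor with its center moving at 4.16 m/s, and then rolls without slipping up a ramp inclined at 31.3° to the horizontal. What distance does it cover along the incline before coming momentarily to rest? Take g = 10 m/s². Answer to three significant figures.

d ≈ 2.50 m

Here I = (1/2)MR², so the shape factor k = I/(MR²) = 0.5.
Rolling without slipping gives ω = v/R, so the total kinetic energy is ½Mv² + ½Iω² = ½(1+k)Mv² = (3/4)Mv².
Setting this equal to Mgh gives the vertical rise h = (1+k)v₀²/(2g) = 1.5×4.16²/(2×10) = 1.298 m.
The distance along the slope is d = h/sinθ = 1.298/sin31.3° ≈ 2.50 m.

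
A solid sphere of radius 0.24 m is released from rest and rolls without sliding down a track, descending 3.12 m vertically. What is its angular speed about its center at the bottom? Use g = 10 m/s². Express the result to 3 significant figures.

For this body I = (2/5)MR², i.e. k = I/(MR²) = 0.4.
Rolling without slipping gives ω = v/R, so the total kinetic energy is ½Mv² + ½Iω² = ½(1+k)Mv² = (7/10)Mv².
Energy conservation Mgh = ½(1+k)Mv² gives v = √(2gh/(1+k)) = √(2 × 10 × 3.12 / 1.4) = 6.676 m/s.
Then ω = v/R = 6.676 / 0.24 ≈ 27.8 rad/s.

ω ≈ 27.8 rad/s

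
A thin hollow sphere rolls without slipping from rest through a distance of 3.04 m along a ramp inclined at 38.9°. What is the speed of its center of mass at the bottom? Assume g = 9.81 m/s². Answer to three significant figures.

Here I = (2/3)MR², so the shape factor k = I/(MR²) = 2/3.
The rolling condition ω = v/R makes the rotational term ½I(v/R)² = ½kMv², so KE_total = ½(1+k)Mv² = (5/6)Mv².
The vertical drop is h = L sinθ = 3.04 × sin38.9° = 1.909 m.
Setting Mgh = (5/6)Mv² gives v = √(2gh/(1+k)) = √(2·9.81·1.909/1.667) ≈ 4.74 m/s.

v ≈ 4.74 m/s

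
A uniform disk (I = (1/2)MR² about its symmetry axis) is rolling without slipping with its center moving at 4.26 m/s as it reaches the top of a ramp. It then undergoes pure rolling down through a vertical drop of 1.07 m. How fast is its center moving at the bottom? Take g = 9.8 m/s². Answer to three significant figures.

v ≈ 5.67 m/s

With I = (1/2)MR², the ratio k = I/(MR²) is 0.5.
Since it rolls without slipping, ω = v/R and KE = ½Mv² + ½Iω² = ½(1+k)Mv² = (3/4)Mv².
Conserving energy between top and bottom: (3/4)Mv² = (3/4)Mv₀² + Mgh, hence v² = v₀² + 2gh/(1+k).
v = √(4.26² + 2×9.8×1.07/1.5) = √32.13 ≈ 5.67 m/s.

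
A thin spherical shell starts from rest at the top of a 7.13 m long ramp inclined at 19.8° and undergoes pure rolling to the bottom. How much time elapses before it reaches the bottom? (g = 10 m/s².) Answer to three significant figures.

t ≈ 2.65 s

With I = (2/3)MR², the ratio k = I/(MR²) is 2/3.
Translational: Mg sinθ − f = Ma. Rotational about the CM: fR = Iα = kMRa, so f = kMa.
Hence a = g sinθ/(1+k) = 10×sin19.8°/1.667 = 2.032 m/s².
With constant a from rest, t = √(2L/a) = √(2·7.13/2.032) ≈ 2.65 s.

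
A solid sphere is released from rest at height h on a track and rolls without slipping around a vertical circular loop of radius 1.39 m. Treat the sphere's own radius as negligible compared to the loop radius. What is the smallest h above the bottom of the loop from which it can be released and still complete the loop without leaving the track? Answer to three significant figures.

h_min ≈ 3.75 m

The moment of inertia is (2/5)MR², giving k ≡ I/(MR²) = 0.4.
At the top, contact is just lost when gravity alone supplies the centripetal force: Mg = Mv_top²/r, i.e. v_top² = gr.
With ω = v/R, the kinetic energy at speed v is ½(1+k)Mv² = (7/10)Mv².
Energy conservation from release (height h) to the top (height 2r): Mgh = Mg(2r) + (7/10)M·gr.
Thus h_min = 2r + (1+k)r/2 = r(2 + 1.4/2) = 1.39 × 2.7 ≈ 3.75 m.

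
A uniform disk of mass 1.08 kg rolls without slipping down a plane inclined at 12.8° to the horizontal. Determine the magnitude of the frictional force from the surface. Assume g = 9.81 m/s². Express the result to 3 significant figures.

f ≈ 0.782 N

The moment of inertia is (1/2)MR², giving k ≡ I/(MR²) = 0.5.
Translational: Mg sinθ − f = Ma. Rotational about the CM: fR = Iα = kMRa, so f = kMa.
Combining, a = g sinθ/(1+k) and f = kMa = kMg sinθ/(1+k).
f = 0.5 × 1.08 × 9.81 × sin12.8° / 1.5 ≈ 0.782 N.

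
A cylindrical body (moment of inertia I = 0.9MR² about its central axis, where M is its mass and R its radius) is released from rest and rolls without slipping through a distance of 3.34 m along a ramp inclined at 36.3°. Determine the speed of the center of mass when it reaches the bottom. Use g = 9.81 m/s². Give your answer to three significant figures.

v ≈ 4.52 m/s

The moment of inertia is 0.9MR², giving k ≡ I/(MR²) = 0.9.
Since it rolls without slipping, ω = v/R and KE = ½Mv² + ½Iω² = ½(1+k)Mv² = (19/20)Mv².
The vertical drop is h = L sinθ = 3.34 × sin36.3° = 1.977 m.
Setting Mgh = (19/20)Mv² gives v = √(2gh/(1+k)) = √(2·9.81·1.977/1.9) ≈ 4.52 m/s.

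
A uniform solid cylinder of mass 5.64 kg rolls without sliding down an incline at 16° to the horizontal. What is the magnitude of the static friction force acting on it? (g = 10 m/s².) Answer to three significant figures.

f ≈ 5.18 N

The moment of inertia is (1/2)MR², giving k ≡ I/(MR²) = 0.5.
Along the incline Mg sinθ − f = Ma, and torque about the center fR = Iα = kMR²(a/R) gives f = kMa.
Combining, a = g sinθ/(1+k) and f = kMa = kMg sinθ/(1+k).
f = 0.5 × 5.64 × 10 × sin16° / 1.5 ≈ 5.18 N.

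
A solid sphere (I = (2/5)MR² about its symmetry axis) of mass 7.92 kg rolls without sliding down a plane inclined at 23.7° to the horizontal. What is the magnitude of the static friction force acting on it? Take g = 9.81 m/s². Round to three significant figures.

The moment of inertia is (2/5)MR², giving k ≡ I/(MR²) = 0.4.
Newton's second law down the slope: Mg sinθ − f = Ma. The torque equation fR = Iα (with α = a/R) gives f = kMa.
Combining, a = g sinθ/(1+k) and f = kMa = kMg sinθ/(1+k).
f = 0.4 × 7.92 × 9.81 × sin23.7° / 1.4 ≈ 8.92 N.

f ≈ 8.92 N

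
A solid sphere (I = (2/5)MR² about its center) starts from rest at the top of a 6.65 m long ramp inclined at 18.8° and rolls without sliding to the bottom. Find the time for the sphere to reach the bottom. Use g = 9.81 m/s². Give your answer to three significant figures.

The moment of inertia is (2/5)MR², giving k ≡ I/(MR²) = 0.4.
Translational: Mg sinθ − f = Ma. Rotational about the CM: fR = Iα = kMRa, so f = kMa.
Hence a = g sinθ/(1+k) = 9.81×sin18.8°/1.4 = 2.258 m/s².
With constant a from rest, t = √(2L/a) = √(2·6.65/2.258) ≈ 2.43 s.

t ≈ 2.43 s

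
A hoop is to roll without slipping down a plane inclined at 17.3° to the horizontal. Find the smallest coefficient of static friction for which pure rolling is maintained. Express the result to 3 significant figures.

Here I = MR², so the shape factor k = I/(MR²) = 1.
Newton's second law down the slope: Mg sinθ − f = Ma. The torque equation fR = Iα (with α = a/R) gives f = kMa.
These give a = g sinθ/(1+k) and the required friction f = kMg sinθ/(1+k).
The normal force is N = Mg cosθ, so μ_min = f/N = k tanθ/(1+k).
μ_min = 1 × tan17.3° / 2 ≈ 0.156.

μ_min ≈ 0.156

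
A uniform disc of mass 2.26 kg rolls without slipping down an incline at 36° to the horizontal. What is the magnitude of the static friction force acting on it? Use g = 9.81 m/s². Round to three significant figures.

f ≈ 4.34 N

Here I = (1/2)MR², so the shape factor k = I/(MR²) = 0.5.
Translational: Mg sinθ − f = Ma. Rotational about the CM: fR = Iα = kMRa, so f = kMa.
Combining, a = g sinθ/(1+k) and f = kMa = kMg sinθ/(1+k).
f = 0.5 × 2.26 × 9.81 × sin36° / 1.5 ≈ 4.34 N.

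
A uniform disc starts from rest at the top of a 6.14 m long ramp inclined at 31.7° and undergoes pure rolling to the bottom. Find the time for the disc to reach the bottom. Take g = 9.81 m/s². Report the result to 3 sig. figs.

For this body I = (1/2)MR², i.e. k = I/(MR²) = 0.5.
Translational: Mg sinθ − f = Ma. Rotational about the CM: fR = Iα = kMRa, so f = kMa.
Hence a = g sinθ/(1+k) = 9.81×sin31.7°/1.5 = 3.437 m/s².
With constant a from rest, t = √(2L/a) = √(2·6.14/3.437) ≈ 1.89 s.

t ≈ 1.89 s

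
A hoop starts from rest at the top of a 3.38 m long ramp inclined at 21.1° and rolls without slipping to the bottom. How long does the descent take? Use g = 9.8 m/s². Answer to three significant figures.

With I = MR², the ratio k = I/(MR²) is 1.
Along the incline Mg sinθ − f = Ma, and torque about the center fR = Iα = kMR²(a/R) gives f = kMa.
Hence a = g sinθ/(1+k) = 9.8×sin21.1°/2 = 1.764 m/s².
With constant a from rest, t = √(2L/a) = √(2·3.38/1.764) ≈ 1.96 s.

t ≈ 1.96 s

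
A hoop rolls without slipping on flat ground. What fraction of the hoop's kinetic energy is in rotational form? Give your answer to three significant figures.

fraction ≈ 0.500

The moment of inertia is MR², giving k ≡ I/(MR²) = 1.
Since ω = v/R, the translational part is ½Mv² and the rotational part is ½I(v/R)² = ½kMv²; the total is ½(1+k)Mv².
The rotational fraction is therefore k/(1+k) = 1/2 ≈ 0.500.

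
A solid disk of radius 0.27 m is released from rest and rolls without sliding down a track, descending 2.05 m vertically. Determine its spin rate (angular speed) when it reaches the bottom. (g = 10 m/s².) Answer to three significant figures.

With I = (1/2)MR², the ratio k = I/(MR²) is 0.5.
Rolling without slipping gives ω = v/R, so the total kinetic energy is ½Mv² + ½Iω² = ½(1+k)Mv² = (3/4)Mv².
Energy conservation Mgh = ½(1+k)Mv² gives v = √(2gh/(1+k)) = √(2 × 10 × 2.05 / 1.5) = 5.228 m/s.
The angular speed follows from ω = v/R = 5.228/0.27 ≈ 19.4 rad/s.

ω ≈ 19.4 rad/s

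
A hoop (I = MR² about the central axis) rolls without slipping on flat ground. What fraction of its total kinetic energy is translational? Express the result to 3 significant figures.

fraction ≈ 0.500

Here I = MR², so the shape factor k = I/(MR²) = 1.
With ω = v/R, KE_trans = ½Mv² and KE_rot = ½Iω² = ½kMv², so KE_total = ½(1+k)Mv².
The translational fraction is therefore 1/(1+k) = 1/2 ≈ 0.500.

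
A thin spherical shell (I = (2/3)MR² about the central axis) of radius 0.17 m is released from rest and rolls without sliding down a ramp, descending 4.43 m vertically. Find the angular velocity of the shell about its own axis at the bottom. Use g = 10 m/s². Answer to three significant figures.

The moment of inertia is (2/3)MR², giving k ≡ I/(MR²) = 2/3.
Since it rolls without slipping, ω = v/R and KE = ½Mv² + ½Iω² = ½(1+k)Mv² = (5/6)Mv².
Energy conservation Mgh = ½(1+k)Mv² gives v = √(2gh/(1+k)) = √(2 × 10 × 4.43 / 1.667) = 7.291 m/s.
Then ω = v/R = 7.291 / 0.17 ≈ 42.9 rad/s.

ω ≈ 42.9 rad/s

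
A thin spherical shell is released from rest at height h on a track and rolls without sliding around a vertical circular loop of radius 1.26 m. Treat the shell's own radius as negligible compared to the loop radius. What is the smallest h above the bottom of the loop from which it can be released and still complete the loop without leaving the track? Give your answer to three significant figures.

Here I = (2/3)MR², so the shape factor k = I/(MR²) = 2/3.
At the top of the loop, the minimum-contact condition is Mg = Mv_top²/r, so v_top² = gr.
With ω = v/R, the kinetic energy at speed v is ½(1+k)Mv² = (5/6)Mv².
Energy conservation from release (height h) to the top (height 2r): Mgh = Mg(2r) + (5/6)M·gr.
Thus h_min = 2r + (1+k)r/2 = r(2 + 1.667/2) = 1.26 × 2.833 ≈ 3.57 m.

h_min ≈ 3.57 m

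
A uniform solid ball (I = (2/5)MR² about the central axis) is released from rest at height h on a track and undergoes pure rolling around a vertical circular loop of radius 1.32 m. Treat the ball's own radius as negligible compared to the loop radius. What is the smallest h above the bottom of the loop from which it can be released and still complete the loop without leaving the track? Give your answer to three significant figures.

Here I = (2/5)MR², so the shape factor k = I/(MR²) = 0.4.
At the top, contact is just lost when gravity alone supplies the centripetal force: Mg = Mv_top²/r, i.e. v_top² = gr.
With ω = v/R, the kinetic energy at speed v is ½(1+k)Mv² = (7/10)Mv².
Energy conservation from release (height h) to the top (height 2r): Mgh = Mg(2r) + (7/10)M·gr.
Thus h_min = 2r + (1+k)r/2 = r(2 + 1.4/2) = 1.32 × 2.7 ≈ 3.56 m.

h_min ≈ 3.56 m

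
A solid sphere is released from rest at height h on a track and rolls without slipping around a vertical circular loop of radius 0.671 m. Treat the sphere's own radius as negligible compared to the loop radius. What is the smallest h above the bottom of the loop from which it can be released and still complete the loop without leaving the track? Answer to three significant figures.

The moment of inertia is (2/5)MR², giving k ≡ I/(MR²) = 0.4.
At the top of the loop, the minimum-contact condition is Mg = Mv_top²/r, so v_top² = gr.
With ω = v/R, the kinetic energy at speed v is ½(1+k)Mv² = (7/10)Mv².
Energy conservation from release (height h) to the top (height 2r): Mgh = Mg(2r) + (7/10)M·gr.
Thus h_min = 2r + (1+k)r/2 = r(2 + 1.4/2) = 0.671 × 2.7 ≈ 1.81 m.

h_min ≈ 1.81 m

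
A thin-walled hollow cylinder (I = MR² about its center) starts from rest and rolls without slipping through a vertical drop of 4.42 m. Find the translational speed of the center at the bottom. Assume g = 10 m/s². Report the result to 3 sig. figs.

For this body I = MR², i.e. k = I/(MR²) = 1.
Pure rolling means v = ωR; then KE = ½Mv² + ½I(v/R)² = ½(1+k)Mv² = Mv².
Energy conservation: Mgh = Mv², so v = √(2gh/(1+k)) = √(2 × 10 × 4.42 / 2) ≈ 6.65 m/s.

v ≈ 6.65 m/s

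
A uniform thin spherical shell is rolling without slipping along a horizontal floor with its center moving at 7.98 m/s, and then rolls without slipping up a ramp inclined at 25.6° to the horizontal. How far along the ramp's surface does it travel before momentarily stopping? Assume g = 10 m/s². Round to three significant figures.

d ≈ 12.3 m

For this body I = (2/3)MR², i.e. k = I/(MR²) = 2/3.
The rolling condition ω = v/R makes the rotational term ½I(v/R)² = ½kMv², so KE_total = ½(1+k)Mv² = (5/6)Mv².
Setting this equal to Mgh gives the vertical rise h = (1+k)v₀²/(2g) = 1.667×7.98²/(2×10) = 5.307 m.
Along the incline, d = h/sinθ = 5.307/sin25.6° ≈ 12.3 m.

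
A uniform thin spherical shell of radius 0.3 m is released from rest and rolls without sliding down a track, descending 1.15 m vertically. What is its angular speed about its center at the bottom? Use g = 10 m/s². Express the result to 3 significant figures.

The moment of inertia is (2/3)MR², giving k ≡ I/(MR²) = 2/3.
Pure rolling means v = ωR; then KE = ½Mv² + ½I(v/R)² = ½(1+k)Mv² = (5/6)Mv².
Energy conservation Mgh = ½(1+k)Mv² gives v = √(2gh/(1+k)) = √(2 × 10 × 1.15 / 1.667) = 3.715 m/s.
The angular speed follows from ω = v/R = 3.715/0.3 ≈ 12.4 rad/s.

ω ≈ 12.4 rad/s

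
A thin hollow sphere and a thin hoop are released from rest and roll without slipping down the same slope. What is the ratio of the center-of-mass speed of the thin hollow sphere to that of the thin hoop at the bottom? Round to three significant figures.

Each satisfies Mgh = ½(1+k)Mv² with k = I/(MR²), so v ∝ 1/√(1+k).
For the thin hollow sphere k = 2/3; for the thin hoop k = 1.
v₁/v₂ = √((1+k₂)/(1+k₁)) = √(2/1.667) ≈ 1.10.

v_ratio ≈ 1.10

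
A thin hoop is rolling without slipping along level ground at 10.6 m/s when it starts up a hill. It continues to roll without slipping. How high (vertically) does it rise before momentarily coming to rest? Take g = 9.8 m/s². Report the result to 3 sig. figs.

The moment of inertia is MR², giving k ≡ I/(MR²) = 1.
The rolling condition ω = v/R makes the rotational term ½I(v/R)² = ½kMv², so KE_total = ½(1+k)Mv² = Mv².
At the top the kinetic energy is zero, so Mv₀² = Mgh.
Thus h = (1+k)v₀²/(2g) = 2 × 10.6² / (2 × 9.8) ≈ 11.5 m.

h ≈ 11.5 m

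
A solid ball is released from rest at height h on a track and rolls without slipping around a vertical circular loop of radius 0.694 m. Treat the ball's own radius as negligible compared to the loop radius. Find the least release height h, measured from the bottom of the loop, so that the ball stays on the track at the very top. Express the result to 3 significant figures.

For this body I = (2/5)MR², i.e. k = I/(MR²) = 0.4.
At the top of the loop, the minimum-contact condition is Mg = Mv_top²/r, so v_top² = gr.
With ω = v/R, the kinetic energy at speed v is ½(1+k)Mv² = (7/10)Mv².
Energy conservation from release (height h) to the top (height 2r): Mgh = Mg(2r) + (7/10)M·gr.
Thus h_min = 2r + (1+k)r/2 = r(2 + 1.4/2) = 0.694 × 2.7 ≈ 1.87 m.

h_min ≈ 1.87 m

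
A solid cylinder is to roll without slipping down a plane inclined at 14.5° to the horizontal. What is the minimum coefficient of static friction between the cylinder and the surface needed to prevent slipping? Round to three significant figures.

For this body I = (1/2)MR², i.e. k = I/(MR²) = 0.5.
Along the incline Mg sinθ − f = Ma, and torque about the center fR = Iα = kMR²(a/R) gives f = kMa.
These give a = g sinθ/(1+k) and the required friction f = kMg sinθ/(1+k).
The normal force is N = Mg cosθ, so μ_min = f/N = k tanθ/(1+k).
μ_min = 0.5 × tan14.5° / 1.5 ≈ 0.0862.

μ_min ≈ 0.0862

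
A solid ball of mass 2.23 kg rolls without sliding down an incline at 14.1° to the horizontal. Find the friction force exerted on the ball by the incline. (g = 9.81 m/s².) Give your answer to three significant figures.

f ≈ 1.52 N

With I = (2/5)MR², the ratio k = I/(MR²) is 0.4.
Newton's second law down the slope: Mg sinθ − f = Ma. The torque equation fR = Iα (with α = a/R) gives f = kMa.
Combining, a = g sinθ/(1+k) and f = kMa = kMg sinθ/(1+k).
f = 0.4 × 2.23 × 9.81 × sin14.1° / 1.4 ≈ 1.52 N.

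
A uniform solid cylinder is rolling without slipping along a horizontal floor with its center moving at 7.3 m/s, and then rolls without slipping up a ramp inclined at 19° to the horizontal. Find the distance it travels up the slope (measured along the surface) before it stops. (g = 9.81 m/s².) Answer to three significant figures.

d ≈ 12.5 m

Here I = (1/2)MR², so the shape factor k = I/(MR²) = 0.5.
Pure rolling means v = ωR; then KE = ½Mv² + ½I(v/R)² = ½(1+k)Mv² = (3/4)Mv².
Setting this equal to Mgh gives the vertical rise h = (1+k)v₀²/(2g) = 1.5×7.3²/(2×9.81) = 4.074 m.
The distance along the slope is d = h/sinθ = 4.074/sin19° ≈ 12.5 m.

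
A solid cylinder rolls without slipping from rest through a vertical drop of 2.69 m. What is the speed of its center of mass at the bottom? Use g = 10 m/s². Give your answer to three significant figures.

Here I = (1/2)MR², so the shape factor k = I/(MR²) = 0.5.
Rolling without slipping gives ω = v/R, so the total kinetic energy is ½Mv² + ½Iω² = ½(1+k)Mv² = (3/4)Mv².
Setting Mgh = (3/4)Mv² gives v = √(2gh/(1+k)) = √(2·10·2.69/1.5) ≈ 5.99 m/s.

v ≈ 5.99 m/s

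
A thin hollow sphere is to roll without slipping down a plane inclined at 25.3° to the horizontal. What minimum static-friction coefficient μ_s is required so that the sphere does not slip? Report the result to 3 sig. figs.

The moment of inertia is (2/3)MR², giving k ≡ I/(MR²) = 2/3.
Newton's second law down the slope: Mg sinθ − f = Ma. The torque equation fR = Iα (with α = a/R) gives f = kMa.
These give a = g sinθ/(1+k) and the required friction f = kMg sinθ/(1+k).
The normal force is N = Mg cosθ, so μ_min = f/N = k tanθ/(1+k).
μ_min = (2/3) × tan25.3° / 1.667 ≈ 0.189.

μ_min ≈ 0.189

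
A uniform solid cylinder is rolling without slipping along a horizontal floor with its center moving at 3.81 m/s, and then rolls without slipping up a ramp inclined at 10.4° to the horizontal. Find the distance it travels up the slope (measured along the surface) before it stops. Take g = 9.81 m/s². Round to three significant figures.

d ≈ 6.15 m

The moment of inertia is (1/2)MR², giving k ≡ I/(MR²) = 0.5.
Pure rolling means v = ωR; then KE = ½Mv² + ½I(v/R)² = ½(1+k)Mv² = (3/4)Mv².
Setting this equal to Mgh gives the vertical rise h = (1+k)v₀²/(2g) = 1.5×3.81²/(2×9.81) = 1.11 m.
The distance along the slope is d = h/sinθ = 1.11/sin10.4° ≈ 6.15 m.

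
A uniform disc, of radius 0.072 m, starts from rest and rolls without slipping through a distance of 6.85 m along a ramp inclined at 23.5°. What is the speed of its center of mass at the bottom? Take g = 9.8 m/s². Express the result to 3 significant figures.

For this body I = (1/2)MR², i.e. k = I/(MR²) = 0.5.
Pure rolling means v = ωR; then KE = ½Mv² + ½I(v/R)² = ½(1+k)Mv² = (3/4)Mv².
The vertical drop is h = L sinθ = 6.85 × sin23.5° = 2.731 m.
Energy conservation: Mgh = (3/4)Mv², so v = √(2gh/(1+k)) = √(2 × 9.8 × 2.731 / 1.5) ≈ 5.97 m/s.

v ≈ 5.97 m/s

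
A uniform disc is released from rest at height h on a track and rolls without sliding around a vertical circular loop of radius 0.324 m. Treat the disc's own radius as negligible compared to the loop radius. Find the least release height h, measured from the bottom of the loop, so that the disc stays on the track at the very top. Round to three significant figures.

h_min ≈ 0.891 m

With I = (1/2)MR², the ratio k = I/(MR²) is 0.5.
At the top of the loop, the minimum-contact condition is Mg = Mv_top²/r, so v_top² = gr.
With ω = v/R, the kinetic energy at speed v is ½(1+k)Mv² = (3/4)Mv².
Energy conservation from release (height h) to the top (height 2r): Mgh = Mg(2r) + (3/4)M·gr.
Thus h_min = 2r + (1+k)r/2 = r(2 + 1.5/2) = 0.324 × 2.75 ≈ 0.891 m.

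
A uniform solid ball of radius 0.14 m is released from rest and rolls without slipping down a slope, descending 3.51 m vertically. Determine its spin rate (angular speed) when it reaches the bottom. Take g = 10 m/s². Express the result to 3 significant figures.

ω ≈ 50.6 rad/s

For this body I = (2/5)MR², i.e. k = I/(MR²) = 0.4.
Since it rolls without slipping, ω = v/R and KE = ½Mv² + ½Iω² = ½(1+k)Mv² = (7/10)Mv².
Energy conservation Mgh = ½(1+k)Mv² gives v = √(2gh/(1+k)) = √(2 × 10 × 3.51 / 1.4) = 7.081 m/s.
The angular speed follows from ω = v/R = 7.081/0.14 ≈ 50.6 rad/s.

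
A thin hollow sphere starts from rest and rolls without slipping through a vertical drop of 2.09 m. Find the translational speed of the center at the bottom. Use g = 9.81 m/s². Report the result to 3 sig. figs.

v ≈ 4.96 m/s

The moment of inertia is (2/3)MR², giving k ≡ I/(MR²) = 2/3.
Since it rolls without slipping, ω = v/R and KE = ½Mv² + ½Iω² = ½(1+k)Mv² = (5/6)Mv².
Energy conservation: Mgh = (5/6)Mv², so v = √(2gh/(1+k)) = √(2 × 9.81 × 2.09 / 1.667) ≈ 4.96 m/s.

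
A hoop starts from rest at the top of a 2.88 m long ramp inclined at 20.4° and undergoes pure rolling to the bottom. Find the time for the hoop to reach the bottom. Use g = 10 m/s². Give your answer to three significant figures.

t ≈ 1.82 s

Here I = MR², so the shape factor k = I/(MR²) = 1.
Along the incline Mg sinθ − f = Ma, and torque about the center fR = Iα = kMR²(a/R) gives f = kMa.
Hence a = g sinθ/(1+k) = 10×sin20.4°/2 = 1.743 m/s².
With constant a from rest, t = √(2L/a) = √(2·2.88/1.743) ≈ 1.82 s.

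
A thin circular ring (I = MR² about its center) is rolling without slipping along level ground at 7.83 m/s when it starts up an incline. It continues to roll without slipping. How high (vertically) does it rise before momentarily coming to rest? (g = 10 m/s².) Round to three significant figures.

h ≈ 6.13 m

The moment of inertia is MR², giving k ≡ I/(MR²) = 1.
The rolling condition ω = v/R makes the rotational term ½I(v/R)² = ½kMv², so KE_total = ½(1+k)Mv² = Mv².
At the top the kinetic energy is zero, so Mv₀² = Mgh.
Thus h = (1+k)v₀²/(2g) = 2 × 7.83² / (2 × 10) ≈ 6.13 m.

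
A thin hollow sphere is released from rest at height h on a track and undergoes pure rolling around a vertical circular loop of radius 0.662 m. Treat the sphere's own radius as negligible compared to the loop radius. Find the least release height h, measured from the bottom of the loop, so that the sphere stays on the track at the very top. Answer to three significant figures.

h_min ≈ 1.88 m

For this body I = (2/3)MR², i.e. k = I/(MR²) = 2/3.
At the top of the loop, the minimum-contact condition is Mg = Mv_top²/r, so v_top² = gr.
With ω = v/R, the kinetic energy at speed v is ½(1+k)Mv² = (5/6)Mv².
Energy conservation from release (height h) to the top (height 2r): Mgh = Mg(2r) + (5/6)M·gr.
Thus h_min = 2r + (1+k)r/2 = r(2 + 1.667/2) = 0.662 × 2.833 ≈ 1.88 m.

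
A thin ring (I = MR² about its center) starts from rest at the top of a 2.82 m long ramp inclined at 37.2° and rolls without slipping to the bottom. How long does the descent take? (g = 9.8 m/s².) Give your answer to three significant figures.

With I = MR², the ratio k = I/(MR²) is 1.
Translational: Mg sinθ − f = Ma. Rotational about the CM: fR = Iα = kMRa, so f = kMa.
Hence a = g sinθ/(1+k) = 9.8×sin37.2°/2 = 2.963 m/s².
With constant a from rest, t = √(2L/a) = √(2·2.82/2.963) ≈ 1.38 s.

t ≈ 1.38 s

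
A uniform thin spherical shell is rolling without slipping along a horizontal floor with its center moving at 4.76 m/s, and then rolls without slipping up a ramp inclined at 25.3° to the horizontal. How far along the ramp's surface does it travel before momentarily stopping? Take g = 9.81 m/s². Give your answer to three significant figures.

Here I = (2/3)MR², so the shape factor k = I/(MR²) = 2/3.
Rolling without slipping gives ω = v/R, so the total kinetic energy is ½Mv² + ½Iω² = ½(1+k)Mv² = (5/6)Mv².
Setting this equal to Mgh gives the vertical rise h = (1+k)v₀²/(2g) = 1.667×4.76²/(2×9.81) = 1.925 m.
Along the incline, d = h/sinθ = 1.925/sin25.3° ≈ 4.50 m.

d ≈ 4.50 m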